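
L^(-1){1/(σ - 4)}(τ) exp(4*τ)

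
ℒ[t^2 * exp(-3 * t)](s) 2/(s + 3)^3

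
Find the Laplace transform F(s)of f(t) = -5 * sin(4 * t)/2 -10/(s^2+16)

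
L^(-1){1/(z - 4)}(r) exp(4*r)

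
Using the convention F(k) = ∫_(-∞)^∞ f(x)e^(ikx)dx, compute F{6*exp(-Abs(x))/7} 12/(7*(k^2+1))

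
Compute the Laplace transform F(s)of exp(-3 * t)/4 1/(4 * (s+3))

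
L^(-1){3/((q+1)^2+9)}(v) exp(-v)*sin(3*v)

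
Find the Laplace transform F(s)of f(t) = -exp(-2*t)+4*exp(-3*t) 4/(s+3) - 1/(s+2)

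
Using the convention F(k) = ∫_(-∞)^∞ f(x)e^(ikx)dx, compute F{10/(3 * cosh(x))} 10 * pi/(3 * cosh(pi * k/2))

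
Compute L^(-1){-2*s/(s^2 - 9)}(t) -2*cosh(3*t)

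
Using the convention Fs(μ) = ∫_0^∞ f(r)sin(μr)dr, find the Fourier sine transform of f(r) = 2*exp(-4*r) 2*μ/(μ^2 + 16)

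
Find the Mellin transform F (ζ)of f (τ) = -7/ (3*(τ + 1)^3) -7*pi*(ζ - 2)*(ζ - 1)/ (6*sin (pi*ζ))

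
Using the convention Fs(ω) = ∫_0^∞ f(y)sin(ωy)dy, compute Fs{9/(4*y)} 9*pi/8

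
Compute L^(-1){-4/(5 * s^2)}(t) -4 * t/5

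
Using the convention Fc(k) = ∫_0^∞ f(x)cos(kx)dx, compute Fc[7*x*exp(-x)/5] 7*(1 - k^2)/(5*(k^2 + 1)^2)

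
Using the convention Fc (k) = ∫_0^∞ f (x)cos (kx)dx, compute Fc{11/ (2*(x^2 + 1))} 11*pi*exp (-k)/4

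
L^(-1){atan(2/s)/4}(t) sin(2*t)/(4*t)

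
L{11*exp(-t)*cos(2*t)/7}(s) 11*(s + 1)/(7*((s + 1)^2 + 4))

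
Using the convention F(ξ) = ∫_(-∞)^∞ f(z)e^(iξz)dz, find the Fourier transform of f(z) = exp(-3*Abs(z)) 6/(ξ^2 + 9)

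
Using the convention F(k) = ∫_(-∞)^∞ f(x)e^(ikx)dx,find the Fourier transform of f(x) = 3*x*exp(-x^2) 3*I*sqrt(pi)*k*exp(-k^2/4)/2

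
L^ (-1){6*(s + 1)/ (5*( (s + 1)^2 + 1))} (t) 6*exp (-t)*cos (t)/5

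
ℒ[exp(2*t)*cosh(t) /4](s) (s - 2) /(4*((s - 2) ^2 - 1) ) 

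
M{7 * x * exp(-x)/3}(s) 7 * gamma(s+1)/3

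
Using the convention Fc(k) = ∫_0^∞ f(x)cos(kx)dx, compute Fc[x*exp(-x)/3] (1 - k^2)/(3*(k^2 + 1)^2)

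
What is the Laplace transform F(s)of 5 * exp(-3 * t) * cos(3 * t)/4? 5 * (s + 3)/(4 * ((s + 3)^2 + 9))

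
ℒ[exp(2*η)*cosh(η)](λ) (λ - 2) /((λ - 2) ^2 - 1) 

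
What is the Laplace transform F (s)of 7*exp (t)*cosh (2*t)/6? 7*(s - 1)/ (6*( (s - 1)^2 - 4))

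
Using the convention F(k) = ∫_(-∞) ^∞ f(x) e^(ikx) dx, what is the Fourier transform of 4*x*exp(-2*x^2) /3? sqrt(2)*I*sqrt(pi)*k*exp(-k^2/8) /6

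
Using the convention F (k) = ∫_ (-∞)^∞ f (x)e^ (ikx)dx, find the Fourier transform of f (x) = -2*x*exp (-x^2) -I*sqrt (pi)*k*exp (-k^2/4)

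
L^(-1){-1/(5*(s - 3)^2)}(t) -t*exp(3*t)/5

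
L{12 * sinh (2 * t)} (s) 24/ (s^2 - 4)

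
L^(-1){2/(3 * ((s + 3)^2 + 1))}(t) 2 * exp(-3 * t) * sin(t)/3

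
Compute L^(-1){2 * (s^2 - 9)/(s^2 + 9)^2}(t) 2 * t * cos(3 * t)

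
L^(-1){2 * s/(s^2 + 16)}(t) 2 * cos(4 * t)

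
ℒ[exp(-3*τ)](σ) 1/(σ + 3)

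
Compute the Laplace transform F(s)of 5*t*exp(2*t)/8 5/(8*(s - 2)^2)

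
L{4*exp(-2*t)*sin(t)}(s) 4/((s + 2)^2 + 1)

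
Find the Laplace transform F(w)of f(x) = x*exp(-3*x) (w + 3)^(-2)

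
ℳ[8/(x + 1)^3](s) 4*pi*(s - 2)*(s - 1)/sin(pi*s)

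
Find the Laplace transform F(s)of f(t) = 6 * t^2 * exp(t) 12/(s - 1)^3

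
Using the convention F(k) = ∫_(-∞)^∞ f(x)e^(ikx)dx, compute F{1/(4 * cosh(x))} pi/(4 * cosh(pi * k/2))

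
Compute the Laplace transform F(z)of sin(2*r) 2/(z^2 + 4)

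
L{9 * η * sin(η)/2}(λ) 9 * λ/(λ^2 + 1)^2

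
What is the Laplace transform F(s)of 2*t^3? 12/s^4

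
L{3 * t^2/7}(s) 6/(7 * s^3)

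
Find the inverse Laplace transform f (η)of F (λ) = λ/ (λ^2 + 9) cos (3 * η)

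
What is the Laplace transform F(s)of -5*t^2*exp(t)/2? -5/(s - 1)^3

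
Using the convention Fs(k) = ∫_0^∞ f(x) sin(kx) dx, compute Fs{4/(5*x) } 2*pi/5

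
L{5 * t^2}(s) 10/s^3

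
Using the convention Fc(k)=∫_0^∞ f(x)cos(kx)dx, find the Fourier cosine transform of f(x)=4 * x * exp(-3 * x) 4 * (9 - k^2)/(k^2 + 9)^2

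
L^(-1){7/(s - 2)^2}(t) 7*t*exp(2*t)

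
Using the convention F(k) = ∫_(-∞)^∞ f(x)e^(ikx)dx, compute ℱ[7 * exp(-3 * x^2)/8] 7 * sqrt(3) * sqrt(pi) * exp(-k^2/12)/24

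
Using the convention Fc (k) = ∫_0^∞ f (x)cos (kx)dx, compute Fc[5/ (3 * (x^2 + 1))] 5 * pi * exp (-k)/6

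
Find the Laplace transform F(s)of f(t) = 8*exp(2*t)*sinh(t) 8/((s - 2)^2 - 1)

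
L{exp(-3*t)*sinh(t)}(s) 1/((s + 3)^2 - 1)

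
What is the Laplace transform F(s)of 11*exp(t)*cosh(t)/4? 11*(s - 1)/(4*s*(s - 2))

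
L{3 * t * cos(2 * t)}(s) 3 * (s^2 - 4)/(s^2 + 4)^2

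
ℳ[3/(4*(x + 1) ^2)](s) -3*pi*(s - 1) /(4*sin(pi*s) ) 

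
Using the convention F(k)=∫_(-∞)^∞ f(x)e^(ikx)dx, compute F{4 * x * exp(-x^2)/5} 2 * I * sqrt(pi) * k * exp(-k^2/4)/5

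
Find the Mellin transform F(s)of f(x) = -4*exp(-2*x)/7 -2^(2 - s)*gamma(s)/7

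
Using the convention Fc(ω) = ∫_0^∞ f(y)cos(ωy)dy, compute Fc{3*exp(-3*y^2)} sqrt(3)*sqrt(pi)*exp(-ω^2/12)/2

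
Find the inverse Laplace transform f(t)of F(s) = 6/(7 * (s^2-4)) 3 * sinh(2 * t)/7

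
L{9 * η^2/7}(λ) 18/(7 * λ^3)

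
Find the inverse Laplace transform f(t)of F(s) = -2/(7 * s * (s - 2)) -2 * exp(t) * sinh(t)/7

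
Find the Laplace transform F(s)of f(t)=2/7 2/(7*s)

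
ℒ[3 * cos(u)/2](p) 3 * p/(2 * (p^2 + 1))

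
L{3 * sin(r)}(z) 3/(z^2 + 1)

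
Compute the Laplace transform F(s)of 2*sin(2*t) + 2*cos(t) 4/(s^2 + 4) + 2*s/(s^2 + 1)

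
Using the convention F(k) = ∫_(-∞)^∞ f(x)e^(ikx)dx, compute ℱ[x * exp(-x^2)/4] I * sqrt(pi) * k * exp(-k^2/4)/8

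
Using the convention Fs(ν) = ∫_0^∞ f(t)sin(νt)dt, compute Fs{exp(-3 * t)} ν/(ν^2 + 9)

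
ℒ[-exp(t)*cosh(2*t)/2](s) (1 - s)/(2*((s - 1)^2-4))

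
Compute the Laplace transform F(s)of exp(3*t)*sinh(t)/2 1/(2*((s - 3)^2-1))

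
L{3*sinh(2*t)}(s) 6/(s^2 - 4)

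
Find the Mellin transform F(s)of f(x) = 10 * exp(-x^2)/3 5 * gamma(s/2)/3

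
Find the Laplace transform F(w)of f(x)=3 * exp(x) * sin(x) 3/((w - 1)^2 + 1)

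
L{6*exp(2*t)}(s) 6/(s - 2)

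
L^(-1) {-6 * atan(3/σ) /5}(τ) -6 * sin(3 * τ) /(5 * τ) 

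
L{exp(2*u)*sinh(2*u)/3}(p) 2/(3*p*(p - 4))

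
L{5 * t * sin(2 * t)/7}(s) 20 * s/(7 * (s^2 + 4)^2)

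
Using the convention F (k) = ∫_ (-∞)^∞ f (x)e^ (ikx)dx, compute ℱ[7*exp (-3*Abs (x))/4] 21/ (2*(k^2 + 9))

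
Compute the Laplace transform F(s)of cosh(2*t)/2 s/(2*(s^2 - 4))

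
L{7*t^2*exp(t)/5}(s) 14/(5*(s - 1)^3)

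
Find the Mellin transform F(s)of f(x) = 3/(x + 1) 3 * pi * csc(pi * s)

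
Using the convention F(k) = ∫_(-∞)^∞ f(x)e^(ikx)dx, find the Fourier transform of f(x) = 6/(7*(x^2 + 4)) 3*pi*exp(-2*Abs(k))/7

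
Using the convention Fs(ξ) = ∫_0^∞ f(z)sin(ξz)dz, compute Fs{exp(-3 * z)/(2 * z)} atan(ξ/3)/2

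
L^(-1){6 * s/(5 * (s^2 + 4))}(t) 6 * cos(2 * t)/5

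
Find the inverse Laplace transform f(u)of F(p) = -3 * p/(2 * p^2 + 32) -3 * cos(4 * u)/2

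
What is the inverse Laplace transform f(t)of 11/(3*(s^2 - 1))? 11*sinh(t)/3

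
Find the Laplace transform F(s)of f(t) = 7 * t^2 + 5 14/s^3 + 5/s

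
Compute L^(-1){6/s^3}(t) 3*t^2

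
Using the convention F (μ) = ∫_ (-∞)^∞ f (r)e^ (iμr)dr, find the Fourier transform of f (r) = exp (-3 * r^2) sqrt (3) * sqrt (pi) * exp (-μ^2/12)/3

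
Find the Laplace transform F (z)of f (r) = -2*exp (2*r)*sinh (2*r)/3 -4/ (3*z*(z - 4))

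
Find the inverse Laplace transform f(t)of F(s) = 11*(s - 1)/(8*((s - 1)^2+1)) 11*exp(t)*cos(t)/8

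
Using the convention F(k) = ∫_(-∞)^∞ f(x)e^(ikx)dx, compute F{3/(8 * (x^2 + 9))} pi * exp(-3 * Abs(k))/8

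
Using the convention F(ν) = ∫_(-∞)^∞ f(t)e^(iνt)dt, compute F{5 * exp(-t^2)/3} 5 * sqrt(pi) * exp(-ν^2/4)/3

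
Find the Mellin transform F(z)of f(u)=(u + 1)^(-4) gamma(z)*gamma(4 - z)/6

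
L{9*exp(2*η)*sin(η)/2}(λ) 9/(2*((λ - 2)^2 + 1))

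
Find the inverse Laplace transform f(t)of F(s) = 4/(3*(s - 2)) 4*exp(2*t)/3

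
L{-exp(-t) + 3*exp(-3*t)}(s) 3/(s + 3) - 1/(s + 1)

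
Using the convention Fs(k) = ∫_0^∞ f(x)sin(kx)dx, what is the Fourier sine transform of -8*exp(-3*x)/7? -8*k/(7*k^2+63)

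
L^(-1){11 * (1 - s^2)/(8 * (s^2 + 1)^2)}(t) -11 * t * cos(t)/8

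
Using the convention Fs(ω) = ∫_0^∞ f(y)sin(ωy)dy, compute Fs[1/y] pi/2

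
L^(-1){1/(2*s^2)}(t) t/2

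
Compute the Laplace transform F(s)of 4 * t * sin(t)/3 8 * s/(3 * (s^2+1)^2)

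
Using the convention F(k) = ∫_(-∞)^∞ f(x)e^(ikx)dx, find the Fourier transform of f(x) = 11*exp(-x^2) 11*sqrt(pi)*exp(-k^2/4)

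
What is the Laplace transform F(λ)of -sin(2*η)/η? -atan(2/λ)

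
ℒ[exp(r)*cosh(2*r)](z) (z - 1)/((z - 1)^2 - 4)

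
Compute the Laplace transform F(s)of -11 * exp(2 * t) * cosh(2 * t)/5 11 * (2 - s)/(5 * s * (s - 4))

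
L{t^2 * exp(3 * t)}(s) 2/(s - 3)^3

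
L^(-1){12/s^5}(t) t^4/2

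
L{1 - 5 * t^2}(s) 1/s - 10/s^3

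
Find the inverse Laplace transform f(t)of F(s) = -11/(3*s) -11/3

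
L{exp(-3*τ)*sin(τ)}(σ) 1/((σ + 3)^2 + 1)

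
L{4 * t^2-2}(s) 8/s^3-2/s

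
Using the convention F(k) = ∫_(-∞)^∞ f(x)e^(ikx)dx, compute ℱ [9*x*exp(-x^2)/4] 9*I*sqrt(pi)*k*exp(-k^2/4)/8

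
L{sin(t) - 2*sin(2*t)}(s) 1/(s^2+1) - 4/(s^2+4)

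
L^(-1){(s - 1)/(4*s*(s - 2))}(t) exp(t)*cosh(t)/4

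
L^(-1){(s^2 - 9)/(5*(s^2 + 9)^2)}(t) t*cos(3*t)/5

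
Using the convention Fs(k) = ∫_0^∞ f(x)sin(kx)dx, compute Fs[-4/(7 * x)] -2 * pi/7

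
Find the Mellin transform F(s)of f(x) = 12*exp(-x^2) 6*gamma(s/2)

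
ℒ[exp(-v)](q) 1/(q + 1)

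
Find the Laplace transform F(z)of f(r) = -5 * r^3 -30/z^4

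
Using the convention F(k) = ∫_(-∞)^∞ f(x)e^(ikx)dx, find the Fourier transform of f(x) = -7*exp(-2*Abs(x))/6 -14/(3*k^2 + 12)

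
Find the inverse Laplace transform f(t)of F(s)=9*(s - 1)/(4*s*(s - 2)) 9*exp(t)*cosh(t)/4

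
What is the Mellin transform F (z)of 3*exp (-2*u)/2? 3*gamma (z)/ (2*2^z)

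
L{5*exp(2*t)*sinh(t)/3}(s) 5/(3*((s - 2)^2 - 1))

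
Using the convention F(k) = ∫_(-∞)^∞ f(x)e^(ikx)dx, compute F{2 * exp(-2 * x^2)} sqrt(2) * sqrt(pi) * exp(-k^2/8)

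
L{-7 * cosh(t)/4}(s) -7 * s/(4 * s^2 - 4)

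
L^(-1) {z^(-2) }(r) r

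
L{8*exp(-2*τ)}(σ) 8/(σ+2)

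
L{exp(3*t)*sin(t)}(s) 1/((s - 3)^2+1)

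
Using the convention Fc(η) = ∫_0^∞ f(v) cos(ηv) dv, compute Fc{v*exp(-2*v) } (4 - η^2) /(η^2 + 4) ^2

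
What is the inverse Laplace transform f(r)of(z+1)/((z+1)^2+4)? exp(-r)*cos(2*r)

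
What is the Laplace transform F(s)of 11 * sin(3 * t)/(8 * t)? 11 * atan(3/s)/8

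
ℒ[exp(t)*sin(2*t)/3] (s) 2/(3*((s - 1)^2 + 4))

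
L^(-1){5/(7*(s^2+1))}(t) 5*sin(t)/7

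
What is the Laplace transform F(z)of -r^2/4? -1/(2*z^3)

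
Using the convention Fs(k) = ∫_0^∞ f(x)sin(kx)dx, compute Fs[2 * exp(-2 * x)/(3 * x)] 2 * atan(k/2)/3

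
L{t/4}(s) 1/(4*s^2)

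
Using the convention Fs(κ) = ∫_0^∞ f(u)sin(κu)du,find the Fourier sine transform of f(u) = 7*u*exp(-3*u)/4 21*κ/(2*(κ^2 + 9)^2)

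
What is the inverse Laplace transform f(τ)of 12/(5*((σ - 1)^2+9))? 4*exp(τ)*sin(3*τ)/5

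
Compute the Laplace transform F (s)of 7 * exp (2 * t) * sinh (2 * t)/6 7/ (3 * s * (s - 4))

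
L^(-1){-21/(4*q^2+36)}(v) -7*sin(3*v)/4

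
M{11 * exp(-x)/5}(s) 11 * gamma(s)/5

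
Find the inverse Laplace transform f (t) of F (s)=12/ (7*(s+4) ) 12*exp (-4*t) /7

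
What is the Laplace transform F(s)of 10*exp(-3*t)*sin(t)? 10/((s + 3)^2 + 1)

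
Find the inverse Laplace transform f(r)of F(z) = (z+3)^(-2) r*exp(-3*r)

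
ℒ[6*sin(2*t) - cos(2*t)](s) 12/(s^2+4) - s/(s^2+4) 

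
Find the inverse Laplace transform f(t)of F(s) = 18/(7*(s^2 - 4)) 9*sinh(2*t)/7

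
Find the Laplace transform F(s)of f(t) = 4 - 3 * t 4/s - 3/s^2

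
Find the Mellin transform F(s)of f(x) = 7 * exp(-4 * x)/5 7 * gamma(s)/(5 * 4^s)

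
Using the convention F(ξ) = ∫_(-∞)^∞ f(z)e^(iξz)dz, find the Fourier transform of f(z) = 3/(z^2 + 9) pi*exp(-3*Abs(ξ))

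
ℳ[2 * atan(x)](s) -pi * sec(pi * s/2)/s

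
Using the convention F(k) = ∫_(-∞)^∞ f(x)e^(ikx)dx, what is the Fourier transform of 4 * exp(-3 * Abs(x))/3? 8/(k^2 + 9)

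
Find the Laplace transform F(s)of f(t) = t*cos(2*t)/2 (s^2 - 4)/(2*(s^2 + 4)^2)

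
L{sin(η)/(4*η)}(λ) atan(1/λ)/4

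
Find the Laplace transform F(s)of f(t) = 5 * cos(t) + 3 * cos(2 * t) 3 * s/(s^2 + 4) + 5 * s/(s^2 + 1)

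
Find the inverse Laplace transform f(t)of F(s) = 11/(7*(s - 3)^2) 11*t*exp(3*t)/7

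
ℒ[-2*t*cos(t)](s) 2*(1 - s^2)/(s^2 + 1)^2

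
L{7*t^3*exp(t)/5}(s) 42/(5*(s - 1)^4)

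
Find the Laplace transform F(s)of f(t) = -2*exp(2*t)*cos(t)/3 2*(2 - s)/(3*((s - 2)^2 + 1))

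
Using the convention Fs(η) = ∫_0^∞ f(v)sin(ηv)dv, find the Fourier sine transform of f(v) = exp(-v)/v atan(η)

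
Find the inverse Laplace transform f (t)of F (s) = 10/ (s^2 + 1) 10 * sin (t)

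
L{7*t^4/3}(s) 56/s^5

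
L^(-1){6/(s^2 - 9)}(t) 2*sinh(3*t)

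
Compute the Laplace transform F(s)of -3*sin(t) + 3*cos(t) 3*s/(s^2 + 1)-3/(s^2 + 1)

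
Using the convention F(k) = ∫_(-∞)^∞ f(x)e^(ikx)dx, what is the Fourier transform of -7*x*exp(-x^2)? -7*I*sqrt(pi)*k*exp(-k^2/4)/2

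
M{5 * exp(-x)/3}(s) 5 * gamma(s)/3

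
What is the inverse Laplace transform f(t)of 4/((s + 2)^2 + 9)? 4 * exp(-2 * t) * sin(3 * t)/3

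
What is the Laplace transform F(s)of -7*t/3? -7/(3*s^2)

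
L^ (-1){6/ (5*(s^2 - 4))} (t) 3*sinh (2*t)/5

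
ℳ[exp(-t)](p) gamma(p)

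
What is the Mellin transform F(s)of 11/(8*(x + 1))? 11*pi*csc(pi*s)/8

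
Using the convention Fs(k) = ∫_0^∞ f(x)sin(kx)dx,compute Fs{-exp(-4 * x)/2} -k/(2 * k^2 + 32)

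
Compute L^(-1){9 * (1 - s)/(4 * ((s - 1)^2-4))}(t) -9 * exp(t) * cosh(2 * t)/4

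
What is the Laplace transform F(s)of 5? 5/s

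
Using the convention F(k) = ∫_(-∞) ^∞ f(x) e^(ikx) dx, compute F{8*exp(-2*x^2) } 4*sqrt(2)*sqrt(pi)*exp(-k^2/8) 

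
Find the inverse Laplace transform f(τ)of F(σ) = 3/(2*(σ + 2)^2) 3*τ*exp(-2*τ)/2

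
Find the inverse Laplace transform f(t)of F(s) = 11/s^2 11 * t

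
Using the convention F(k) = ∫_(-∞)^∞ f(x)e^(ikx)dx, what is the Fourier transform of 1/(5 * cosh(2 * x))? pi/(10 * cosh(pi * k/4))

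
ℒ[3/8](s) 3/(8 * s)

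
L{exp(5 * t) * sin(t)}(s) 1/((s - 5)^2 + 1)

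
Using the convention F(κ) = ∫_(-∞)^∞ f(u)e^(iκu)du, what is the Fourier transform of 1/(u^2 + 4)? pi*exp(-2*Abs(κ))/2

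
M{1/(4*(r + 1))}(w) pi*csc(pi*w)/4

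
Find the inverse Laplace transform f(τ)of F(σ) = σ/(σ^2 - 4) cosh(2 * τ)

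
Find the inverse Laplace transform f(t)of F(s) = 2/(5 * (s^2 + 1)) 2 * sin(t)/5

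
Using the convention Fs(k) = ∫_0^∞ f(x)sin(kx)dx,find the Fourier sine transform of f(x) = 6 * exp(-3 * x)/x 6 * atan(k/3)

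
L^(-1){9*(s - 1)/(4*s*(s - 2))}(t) 9*exp(t)*cosh(t)/4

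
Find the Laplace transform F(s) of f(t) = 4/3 4/(3*s) 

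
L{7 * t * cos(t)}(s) 7 * (s^2-1)/(s^2 + 1)^2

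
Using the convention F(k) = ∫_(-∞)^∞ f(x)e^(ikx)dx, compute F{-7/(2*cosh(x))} -7*pi/(2*cosh(pi*k/2))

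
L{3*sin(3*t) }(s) 9/(s^2 + 9) 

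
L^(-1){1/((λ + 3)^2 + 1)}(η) exp(-3*η)*sin(η)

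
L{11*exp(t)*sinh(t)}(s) 11/(s*(s - 2))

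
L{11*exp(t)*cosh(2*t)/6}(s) 11*(s - 1)/(6*((s - 1)^2 - 4))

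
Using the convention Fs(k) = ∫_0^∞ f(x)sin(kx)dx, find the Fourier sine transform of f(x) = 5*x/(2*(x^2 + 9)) 5*pi*exp(-3*k)/4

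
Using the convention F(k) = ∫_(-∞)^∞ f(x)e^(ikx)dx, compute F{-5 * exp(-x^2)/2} -5 * sqrt(pi) * exp(-k^2/4)/2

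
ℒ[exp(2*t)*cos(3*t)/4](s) (s - 2)/(4*((s - 2)^2 + 9))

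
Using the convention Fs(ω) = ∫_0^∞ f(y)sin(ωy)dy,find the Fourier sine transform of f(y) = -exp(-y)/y -atan(ω)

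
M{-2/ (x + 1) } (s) -2 * pi * csc (pi * s) 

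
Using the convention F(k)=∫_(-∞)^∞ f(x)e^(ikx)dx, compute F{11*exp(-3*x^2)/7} 11*sqrt(3)*sqrt(pi)*exp(-k^2/12)/21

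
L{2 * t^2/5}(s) 4/(5 * s^3)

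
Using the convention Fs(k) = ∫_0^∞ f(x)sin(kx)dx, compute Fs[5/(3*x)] 5*pi/6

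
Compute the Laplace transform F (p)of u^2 2/p^3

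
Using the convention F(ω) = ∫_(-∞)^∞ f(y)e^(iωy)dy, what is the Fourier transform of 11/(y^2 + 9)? 11 * pi * exp(-3 * Abs(ω))/3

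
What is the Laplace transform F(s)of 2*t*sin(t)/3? 4*s/(3*(s^2+1)^2)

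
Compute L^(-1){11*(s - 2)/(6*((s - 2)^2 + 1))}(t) 11*exp(2*t)*cos(t)/6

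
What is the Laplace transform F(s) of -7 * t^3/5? -42/(5 * s^4) 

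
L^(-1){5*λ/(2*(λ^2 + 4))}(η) 5*cos(2*η)/2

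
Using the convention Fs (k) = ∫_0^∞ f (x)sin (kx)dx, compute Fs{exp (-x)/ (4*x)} atan (k)/4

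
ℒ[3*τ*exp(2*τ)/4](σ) 3/(4*(σ - 2)^2)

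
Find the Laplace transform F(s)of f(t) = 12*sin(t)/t 12*atan(1/s)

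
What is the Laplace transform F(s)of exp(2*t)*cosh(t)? (s - 2)/((s - 2)^2 - 1)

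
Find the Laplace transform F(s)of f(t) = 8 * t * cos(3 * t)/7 8 * (s^2 - 9)/(7 * (s^2+9)^2)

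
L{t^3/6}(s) s^(-4)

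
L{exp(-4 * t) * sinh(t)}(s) 1/((s + 4)^2 - 1)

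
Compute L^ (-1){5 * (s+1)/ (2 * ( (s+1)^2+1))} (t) 5 * exp (-t) * cos (t)/2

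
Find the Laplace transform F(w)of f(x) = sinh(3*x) 3/(w^2 - 9)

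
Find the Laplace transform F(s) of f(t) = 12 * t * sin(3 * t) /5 72 * s/(5 * (s^2+9) ^2) 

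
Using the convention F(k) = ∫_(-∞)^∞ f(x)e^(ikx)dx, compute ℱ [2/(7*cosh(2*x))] pi/(7*cosh(pi*k/4))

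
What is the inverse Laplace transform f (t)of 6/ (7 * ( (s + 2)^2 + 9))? 2 * exp (-2 * t) * sin (3 * t)/7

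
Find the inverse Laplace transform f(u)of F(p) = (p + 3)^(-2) u*exp(-3*u)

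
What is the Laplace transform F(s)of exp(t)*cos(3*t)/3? (s - 1)/(3*((s - 1)^2 + 9))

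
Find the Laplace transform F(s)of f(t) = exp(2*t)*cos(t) (s - 2)/((s - 2)^2 + 1)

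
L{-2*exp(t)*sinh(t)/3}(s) -2/(3*s*(s - 2))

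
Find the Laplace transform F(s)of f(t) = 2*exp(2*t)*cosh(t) 2*(s - 2)/((s - 2)^2 - 1)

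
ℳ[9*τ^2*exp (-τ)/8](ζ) 9*gamma (ζ+2)/8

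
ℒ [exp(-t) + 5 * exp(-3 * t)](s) 1/(s + 1) + 5/(s + 3)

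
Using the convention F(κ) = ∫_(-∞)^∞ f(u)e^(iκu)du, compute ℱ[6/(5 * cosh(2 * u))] 3 * pi/(5 * cosh(pi * κ/4))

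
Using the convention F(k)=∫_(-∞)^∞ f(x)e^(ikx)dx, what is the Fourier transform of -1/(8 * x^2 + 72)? -pi * exp(-3 * Abs(k))/24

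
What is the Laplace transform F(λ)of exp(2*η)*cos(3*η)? (λ - 2)/((λ - 2)^2 + 9)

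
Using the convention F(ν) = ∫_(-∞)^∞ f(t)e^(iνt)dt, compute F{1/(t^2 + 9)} pi * exp(-3 * Abs(ν))/3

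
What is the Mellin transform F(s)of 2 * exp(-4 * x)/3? 2^(1 - 2 * s) * gamma(s)/3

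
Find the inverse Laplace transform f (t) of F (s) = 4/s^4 2*t^3/3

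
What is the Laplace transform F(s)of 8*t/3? 8/(3*s^2)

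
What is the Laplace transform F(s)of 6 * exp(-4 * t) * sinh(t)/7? 6/(7 * ((s + 4)^2 - 1))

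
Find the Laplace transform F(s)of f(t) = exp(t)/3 1/(3 * (s - 1))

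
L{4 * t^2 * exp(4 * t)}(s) 8/(s - 4)^3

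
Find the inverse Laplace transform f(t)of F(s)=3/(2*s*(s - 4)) 3*exp(2*t)*sinh(2*t)/4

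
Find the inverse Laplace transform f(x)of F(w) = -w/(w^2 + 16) -cos(4 * x)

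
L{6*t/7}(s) 6/(7*s^2)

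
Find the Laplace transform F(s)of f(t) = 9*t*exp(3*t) 9/(s - 3)^2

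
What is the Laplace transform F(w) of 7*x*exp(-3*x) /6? 7/(6*(w + 3) ^2) 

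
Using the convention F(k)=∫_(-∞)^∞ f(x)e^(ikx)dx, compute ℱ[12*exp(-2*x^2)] 6*sqrt(2)*sqrt(pi)*exp(-k^2/8)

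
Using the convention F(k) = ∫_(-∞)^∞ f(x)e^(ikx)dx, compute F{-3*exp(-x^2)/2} -3*sqrt(pi)*exp(-k^2/4)/2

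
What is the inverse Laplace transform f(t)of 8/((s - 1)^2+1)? 8*exp(t)*sin(t)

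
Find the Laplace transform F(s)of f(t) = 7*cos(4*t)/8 7*s/(8*(s^2 + 16))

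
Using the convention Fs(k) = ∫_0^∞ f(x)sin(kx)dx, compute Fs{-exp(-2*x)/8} -k/(8*k^2 + 32)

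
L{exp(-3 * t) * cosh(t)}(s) (s + 3)/((s + 3)^2 - 1)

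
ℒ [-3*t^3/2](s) -9/s^4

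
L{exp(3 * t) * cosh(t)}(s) (s - 3)/((s - 3)^2 - 1)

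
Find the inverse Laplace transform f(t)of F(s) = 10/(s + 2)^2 10*t*exp(-2*t)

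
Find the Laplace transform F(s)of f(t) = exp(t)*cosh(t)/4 (s - 1)/(4*s*(s - 2))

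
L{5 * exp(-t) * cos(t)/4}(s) 5 * (s + 1)/(4 * ((s + 1)^2 + 1))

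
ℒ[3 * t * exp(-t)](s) 3/(s + 1) ^2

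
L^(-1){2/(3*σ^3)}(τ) τ^2/3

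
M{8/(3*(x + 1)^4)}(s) 4*gamma(s)*gamma(4 - s)/9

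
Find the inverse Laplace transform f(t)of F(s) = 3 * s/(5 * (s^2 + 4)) 3 * cos(2 * t)/5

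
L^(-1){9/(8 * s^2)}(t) 9 * t/8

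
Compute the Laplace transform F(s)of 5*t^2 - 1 10/s^3 - 1/s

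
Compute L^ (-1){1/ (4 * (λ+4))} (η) exp (-4 * η)/4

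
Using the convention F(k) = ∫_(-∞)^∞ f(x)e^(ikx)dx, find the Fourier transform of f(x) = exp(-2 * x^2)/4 sqrt(2) * sqrt(pi) * exp(-k^2/8)/8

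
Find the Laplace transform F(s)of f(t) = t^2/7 2/(7*s^3)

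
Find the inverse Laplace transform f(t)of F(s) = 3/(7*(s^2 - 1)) 3*sinh(t)/7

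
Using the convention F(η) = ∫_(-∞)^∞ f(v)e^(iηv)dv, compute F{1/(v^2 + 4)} pi*exp(-2*Abs(η))/2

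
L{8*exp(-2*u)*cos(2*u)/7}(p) 8*(p + 2)/(7*((p + 2)^2 + 4))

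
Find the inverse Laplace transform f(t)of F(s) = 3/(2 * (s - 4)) 3 * exp(4 * t)/2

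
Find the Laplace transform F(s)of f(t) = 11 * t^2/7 22/(7 * s^3)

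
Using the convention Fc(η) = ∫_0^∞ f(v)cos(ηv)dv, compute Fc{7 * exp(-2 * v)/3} 14/(3 * (η^2 + 4))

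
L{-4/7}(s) -4/(7 * s)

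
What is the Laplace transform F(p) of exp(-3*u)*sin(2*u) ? 2/((p + 3) ^2 + 4) 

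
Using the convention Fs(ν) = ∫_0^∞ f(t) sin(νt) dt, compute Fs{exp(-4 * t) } ν/(ν^2 + 16) 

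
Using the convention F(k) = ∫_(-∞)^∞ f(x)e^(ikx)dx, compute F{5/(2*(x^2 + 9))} 5*pi*exp(-3*Abs(k))/6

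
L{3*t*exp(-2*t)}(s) 3/(s+2)^2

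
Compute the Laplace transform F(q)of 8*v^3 48/q^4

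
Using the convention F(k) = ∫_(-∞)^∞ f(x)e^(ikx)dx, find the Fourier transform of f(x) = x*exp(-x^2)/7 I*sqrt(pi)*k*exp(-k^2/4)/14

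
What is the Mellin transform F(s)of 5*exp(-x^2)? 5*gamma(s/2)/2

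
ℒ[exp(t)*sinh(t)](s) 1/(s*(s - 2))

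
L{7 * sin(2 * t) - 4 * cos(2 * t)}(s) 14/(s^2+4) - 4 * s/(s^2+4)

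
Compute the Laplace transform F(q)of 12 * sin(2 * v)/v 12 * atan(2/q)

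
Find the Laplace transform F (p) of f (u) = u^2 2/p^3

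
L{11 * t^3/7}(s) 66/(7 * s^4)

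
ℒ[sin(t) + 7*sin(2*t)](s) 14/(s^2 + 4) + 1/(s^2 + 1)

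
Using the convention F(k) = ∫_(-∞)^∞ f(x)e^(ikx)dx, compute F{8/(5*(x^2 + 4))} 4*pi*exp(-2*Abs(k))/5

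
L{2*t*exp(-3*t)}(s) 2/(s + 3)^2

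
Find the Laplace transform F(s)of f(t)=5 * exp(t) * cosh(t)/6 5 * (s - 1)/(6 * s * (s - 2))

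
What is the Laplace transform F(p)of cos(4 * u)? p/(p^2 + 16)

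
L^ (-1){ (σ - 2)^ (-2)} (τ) τ * exp (2 * τ)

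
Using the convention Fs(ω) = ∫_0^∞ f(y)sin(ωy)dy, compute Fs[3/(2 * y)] 3 * pi/4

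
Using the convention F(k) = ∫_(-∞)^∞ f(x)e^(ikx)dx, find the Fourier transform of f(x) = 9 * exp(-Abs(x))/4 9/(2 * (k^2 + 1))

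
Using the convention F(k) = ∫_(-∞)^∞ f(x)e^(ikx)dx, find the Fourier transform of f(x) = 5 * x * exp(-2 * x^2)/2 5 * sqrt(2) * I * sqrt(pi) * k * exp(-k^2/8)/16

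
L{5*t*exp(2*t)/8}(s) 5/(8*(s - 2)^2)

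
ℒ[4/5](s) 4/(5*s)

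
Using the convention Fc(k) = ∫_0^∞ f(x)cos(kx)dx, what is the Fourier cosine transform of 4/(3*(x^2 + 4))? pi*exp(-2*k)/3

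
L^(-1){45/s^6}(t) 3*t^5/8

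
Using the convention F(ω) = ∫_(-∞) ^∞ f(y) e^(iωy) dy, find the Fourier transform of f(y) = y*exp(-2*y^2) sqrt(2)*I*sqrt(pi)*ω*exp(-ω^2/8) /8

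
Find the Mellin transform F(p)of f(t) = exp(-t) gamma(p)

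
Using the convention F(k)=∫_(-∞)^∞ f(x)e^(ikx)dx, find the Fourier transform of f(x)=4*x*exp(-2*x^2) sqrt(2)*I*sqrt(pi)*k*exp(-k^2/8)/2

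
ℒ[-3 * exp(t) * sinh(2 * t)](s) -6/((s - 1)^2 - 4)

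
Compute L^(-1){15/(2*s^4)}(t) 5*t^3/4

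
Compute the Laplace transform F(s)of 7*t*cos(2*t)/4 7*(s^2 - 4)/(4*(s^2 + 4)^2)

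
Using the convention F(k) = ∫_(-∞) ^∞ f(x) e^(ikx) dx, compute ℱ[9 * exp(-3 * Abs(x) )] 54/(k^2+9) 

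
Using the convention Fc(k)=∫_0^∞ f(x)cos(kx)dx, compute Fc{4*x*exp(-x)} 4*(1 - k^2)/(k^2 + 1)^2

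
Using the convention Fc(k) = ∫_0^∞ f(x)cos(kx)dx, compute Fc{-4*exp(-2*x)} -8/(k^2 + 4)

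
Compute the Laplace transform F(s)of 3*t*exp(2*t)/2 3/(2*(s - 2)^2)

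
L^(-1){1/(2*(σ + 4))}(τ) exp(-4*τ)/2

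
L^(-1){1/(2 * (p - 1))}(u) exp(u)/2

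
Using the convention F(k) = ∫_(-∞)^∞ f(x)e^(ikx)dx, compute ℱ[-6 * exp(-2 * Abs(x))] -24/(k^2 + 4)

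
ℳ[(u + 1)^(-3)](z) pi * (z - 2) * (z - 1)/(2 * sin(pi * z))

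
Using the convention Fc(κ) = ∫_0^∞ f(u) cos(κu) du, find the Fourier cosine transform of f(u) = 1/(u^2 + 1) pi*exp(-κ) /2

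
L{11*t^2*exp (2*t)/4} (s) 11/ (2*(s - 2)^3)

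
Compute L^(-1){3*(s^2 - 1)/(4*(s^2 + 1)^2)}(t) 3*t*cos(t)/4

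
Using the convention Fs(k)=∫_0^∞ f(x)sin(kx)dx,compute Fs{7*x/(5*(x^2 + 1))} 7*pi*exp(-k)/10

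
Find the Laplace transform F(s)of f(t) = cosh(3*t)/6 s/(6*(s^2-9))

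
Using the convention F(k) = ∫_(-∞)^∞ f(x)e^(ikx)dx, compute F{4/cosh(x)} 4 * pi/cosh(pi * k/2)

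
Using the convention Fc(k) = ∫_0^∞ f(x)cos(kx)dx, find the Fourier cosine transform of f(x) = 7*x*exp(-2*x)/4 7*(4 - k^2)/(4*(k^2 + 4)^2)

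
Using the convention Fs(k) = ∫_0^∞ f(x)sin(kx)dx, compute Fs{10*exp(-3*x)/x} 10*atan(k/3)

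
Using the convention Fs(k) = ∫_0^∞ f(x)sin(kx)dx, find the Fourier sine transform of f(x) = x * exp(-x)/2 k/(k^2 + 1)^2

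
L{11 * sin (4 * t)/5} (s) 44/ (5 * (s^2+16))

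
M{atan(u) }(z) -pi * sec(pi * z/2) /(2 * z) 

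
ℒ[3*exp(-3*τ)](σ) 3/(σ + 3)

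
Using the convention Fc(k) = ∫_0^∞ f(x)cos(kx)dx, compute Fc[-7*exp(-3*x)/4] -21/(4*k^2 + 36)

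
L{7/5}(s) 7/(5 * s)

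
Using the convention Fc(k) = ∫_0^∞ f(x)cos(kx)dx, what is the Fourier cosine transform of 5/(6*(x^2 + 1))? 5*pi*exp(-k)/12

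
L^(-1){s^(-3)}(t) t^2/2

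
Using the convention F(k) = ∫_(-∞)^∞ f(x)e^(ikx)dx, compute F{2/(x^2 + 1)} 2*pi*exp(-Abs(k))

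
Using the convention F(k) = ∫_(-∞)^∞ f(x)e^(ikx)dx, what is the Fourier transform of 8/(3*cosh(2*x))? 4*pi/(3*cosh(pi*k/4))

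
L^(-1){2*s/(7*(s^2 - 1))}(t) 2*cosh(t)/7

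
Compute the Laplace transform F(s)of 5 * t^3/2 15/s^4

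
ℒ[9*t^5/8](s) 135/s^6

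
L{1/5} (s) 1/ (5*s)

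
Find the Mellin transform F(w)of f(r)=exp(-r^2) gamma(w/2)/2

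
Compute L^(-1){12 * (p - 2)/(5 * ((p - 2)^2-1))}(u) 12 * exp(2 * u) * cosh(u)/5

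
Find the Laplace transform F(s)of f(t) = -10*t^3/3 -20/s^4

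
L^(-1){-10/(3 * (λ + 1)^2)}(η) -10 * η * exp(-η)/3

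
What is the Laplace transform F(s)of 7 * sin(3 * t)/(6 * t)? 7 * atan(3/s)/6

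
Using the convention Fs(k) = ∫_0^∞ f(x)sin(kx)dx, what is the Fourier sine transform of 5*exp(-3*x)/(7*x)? 5*atan(k/3)/7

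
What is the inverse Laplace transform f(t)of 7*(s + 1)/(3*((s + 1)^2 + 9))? 7*exp(-t)*cos(3*t)/3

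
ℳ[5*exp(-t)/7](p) 5*gamma(p)/7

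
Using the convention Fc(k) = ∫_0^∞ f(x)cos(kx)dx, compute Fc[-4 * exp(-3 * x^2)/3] -2 * sqrt(3) * sqrt(pi) * exp(-k^2/12)/9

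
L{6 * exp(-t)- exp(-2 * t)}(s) 6/(s + 1) - 1/(s + 2)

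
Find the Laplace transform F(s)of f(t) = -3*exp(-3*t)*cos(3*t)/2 3*(-s - 3)/(2*((s+3)^2+9))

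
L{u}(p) p^(-2) 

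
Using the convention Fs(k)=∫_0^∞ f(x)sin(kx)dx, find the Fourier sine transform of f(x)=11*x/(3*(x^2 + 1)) 11*pi*exp(-k)/6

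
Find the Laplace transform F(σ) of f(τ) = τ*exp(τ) (σ - 1) ^(-2) 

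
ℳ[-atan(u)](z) pi * sec(pi * z/2)/(2 * z)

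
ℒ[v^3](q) 6/q^4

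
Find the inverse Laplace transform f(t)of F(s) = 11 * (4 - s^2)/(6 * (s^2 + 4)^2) -11 * t * cos(2 * t)/6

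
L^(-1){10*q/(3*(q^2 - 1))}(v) 10*cosh(v)/3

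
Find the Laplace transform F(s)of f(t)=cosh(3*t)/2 s/(2*(s^2 - 9))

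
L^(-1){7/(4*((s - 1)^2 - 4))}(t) 7*exp(t)*sinh(2*t)/8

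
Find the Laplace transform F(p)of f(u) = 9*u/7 9/(7*p^2)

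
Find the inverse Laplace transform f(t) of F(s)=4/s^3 2 * t^2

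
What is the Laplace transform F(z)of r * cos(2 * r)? (z^2 - 4)/(z^2+4)^2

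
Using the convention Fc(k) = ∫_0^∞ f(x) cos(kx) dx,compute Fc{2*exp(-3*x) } 6/(k^2 + 9) 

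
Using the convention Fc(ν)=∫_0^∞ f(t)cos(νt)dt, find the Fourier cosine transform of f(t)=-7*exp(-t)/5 -7/(5*ν^2 + 5)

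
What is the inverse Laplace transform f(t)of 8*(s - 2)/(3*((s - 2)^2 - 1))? 8*exp(2*t)*cosh(t)/3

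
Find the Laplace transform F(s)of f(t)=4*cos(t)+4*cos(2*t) 4*s/(s^2+1)+4*s/(s^2+4)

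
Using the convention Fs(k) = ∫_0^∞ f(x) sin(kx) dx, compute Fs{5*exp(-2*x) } 5*k/(k^2 + 4) 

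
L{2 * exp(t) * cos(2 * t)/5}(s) 2 * (s - 1)/(5 * ((s - 1)^2 + 4))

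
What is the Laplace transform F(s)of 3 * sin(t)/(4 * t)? 3 * atan(1/s)/4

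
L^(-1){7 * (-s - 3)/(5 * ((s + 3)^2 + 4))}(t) -7 * exp(-3 * t) * cos(2 * t)/5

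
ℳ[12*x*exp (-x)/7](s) 12*gamma (s + 1)/7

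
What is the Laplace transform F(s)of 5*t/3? 5/(3*s^2)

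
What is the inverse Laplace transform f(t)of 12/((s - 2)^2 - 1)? 12*exp(2*t)*sinh(t)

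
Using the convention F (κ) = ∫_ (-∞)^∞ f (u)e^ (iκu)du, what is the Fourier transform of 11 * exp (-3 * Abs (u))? 66/ (κ^2 + 9)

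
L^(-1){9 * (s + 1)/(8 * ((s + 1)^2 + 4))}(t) 9 * exp(-t) * cos(2 * t)/8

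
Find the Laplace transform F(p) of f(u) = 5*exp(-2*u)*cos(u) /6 5*(p + 2) /(6*((p + 2) ^2 + 1) ) 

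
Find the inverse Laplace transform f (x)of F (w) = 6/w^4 x^3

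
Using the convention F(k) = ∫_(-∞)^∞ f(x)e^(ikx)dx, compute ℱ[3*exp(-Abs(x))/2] 3/(k^2 + 1)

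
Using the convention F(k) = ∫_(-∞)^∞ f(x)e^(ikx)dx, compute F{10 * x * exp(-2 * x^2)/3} 5 * sqrt(2) * I * sqrt(pi) * k * exp(-k^2/8)/12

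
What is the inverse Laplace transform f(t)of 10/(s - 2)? 10*exp(2*t)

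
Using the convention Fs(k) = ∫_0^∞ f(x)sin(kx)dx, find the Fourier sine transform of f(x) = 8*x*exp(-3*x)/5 48*k/(5*(k^2+9)^2)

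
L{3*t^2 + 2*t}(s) 6/s^3 + 2/s^2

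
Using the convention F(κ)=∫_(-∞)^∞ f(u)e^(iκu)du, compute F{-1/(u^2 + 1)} -pi*exp(-Abs(κ))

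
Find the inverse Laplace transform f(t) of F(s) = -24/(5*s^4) -4*t^3/5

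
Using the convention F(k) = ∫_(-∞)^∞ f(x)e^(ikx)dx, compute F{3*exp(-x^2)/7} 3*sqrt(pi)*exp(-k^2/4)/7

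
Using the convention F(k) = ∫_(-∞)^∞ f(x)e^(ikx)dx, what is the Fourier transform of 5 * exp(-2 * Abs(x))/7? 20/(7 * (k^2 + 4))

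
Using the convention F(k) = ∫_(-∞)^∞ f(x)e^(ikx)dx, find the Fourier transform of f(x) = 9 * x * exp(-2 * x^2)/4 9 * sqrt(2) * I * sqrt(pi) * k * exp(-k^2/8)/32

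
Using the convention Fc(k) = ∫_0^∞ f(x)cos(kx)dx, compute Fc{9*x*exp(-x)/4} 9*(1 - k^2)/(4*(k^2 + 1)^2)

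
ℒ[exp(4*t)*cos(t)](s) (s - 4)/((s - 4)^2 + 1)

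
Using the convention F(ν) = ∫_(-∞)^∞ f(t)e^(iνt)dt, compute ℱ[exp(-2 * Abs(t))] 4/(ν^2 + 4)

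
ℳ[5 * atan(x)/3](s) -5 * pi * sec(pi * s/2)/(6 * s)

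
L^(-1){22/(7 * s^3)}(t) 11 * t^2/7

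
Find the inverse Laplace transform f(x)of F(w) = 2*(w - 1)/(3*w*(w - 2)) 2*exp(x)*cosh(x)/3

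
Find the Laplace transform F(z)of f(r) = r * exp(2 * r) (z - 2)^(-2)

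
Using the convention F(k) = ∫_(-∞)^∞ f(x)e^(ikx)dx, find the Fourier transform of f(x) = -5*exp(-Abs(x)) -10/(k^2+1)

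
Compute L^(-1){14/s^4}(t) 7 * t^3/3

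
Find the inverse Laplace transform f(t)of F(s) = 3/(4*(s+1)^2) 3*t*exp(-t)/4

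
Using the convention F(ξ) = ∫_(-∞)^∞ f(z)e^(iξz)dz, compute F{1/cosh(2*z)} pi/(2*cosh(pi*ξ/4))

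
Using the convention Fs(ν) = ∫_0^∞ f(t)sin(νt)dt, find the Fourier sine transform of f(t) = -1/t -pi/2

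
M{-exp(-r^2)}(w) -gamma(w/2)/2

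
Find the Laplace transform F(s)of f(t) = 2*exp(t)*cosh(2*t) 2*(s - 1)/((s - 1)^2 - 4)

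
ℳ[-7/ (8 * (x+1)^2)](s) 7 * pi * (s - 1)/ (8 * sin (pi * s))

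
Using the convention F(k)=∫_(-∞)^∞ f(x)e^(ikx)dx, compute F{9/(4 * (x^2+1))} 9 * pi * exp(-Abs(k))/4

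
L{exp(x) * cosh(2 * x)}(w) (w - 1)/((w - 1)^2 - 4)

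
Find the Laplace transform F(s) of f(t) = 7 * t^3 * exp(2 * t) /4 21/(2 * (s - 2) ^4) 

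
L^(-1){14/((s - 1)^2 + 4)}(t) 7 * exp(t) * sin(2 * t)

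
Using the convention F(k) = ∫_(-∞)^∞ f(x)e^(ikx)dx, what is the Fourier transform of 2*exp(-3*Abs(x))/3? 4/(k^2 + 9)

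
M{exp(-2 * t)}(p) gamma(p)/2^p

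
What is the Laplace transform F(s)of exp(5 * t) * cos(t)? (s - 5)/((s - 5)^2 + 1)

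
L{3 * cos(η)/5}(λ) 3 * λ/(5 * (λ^2+1))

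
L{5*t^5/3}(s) 200/s^6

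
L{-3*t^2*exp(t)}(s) -6/(s - 1)^3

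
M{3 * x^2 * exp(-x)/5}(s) 3 * gamma(s + 2)/5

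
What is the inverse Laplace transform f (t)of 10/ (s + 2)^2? 10*t*exp (-2*t)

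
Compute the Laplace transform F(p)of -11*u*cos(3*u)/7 11*(9 - p^2)/(7*(p^2+9)^2)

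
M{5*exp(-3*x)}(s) 5*gamma(s)/3^s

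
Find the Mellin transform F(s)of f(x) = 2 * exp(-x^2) gamma(s/2)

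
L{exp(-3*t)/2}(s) 1/(2*(s + 3))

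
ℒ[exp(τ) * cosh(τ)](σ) (σ - 1)/(σ * (σ - 2))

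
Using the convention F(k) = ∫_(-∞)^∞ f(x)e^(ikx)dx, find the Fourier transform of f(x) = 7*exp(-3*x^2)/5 7*sqrt(3)*sqrt(pi)*exp(-k^2/12)/15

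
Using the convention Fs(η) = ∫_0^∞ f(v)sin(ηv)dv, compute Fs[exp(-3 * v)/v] atan(η/3)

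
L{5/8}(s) 5/(8 * s)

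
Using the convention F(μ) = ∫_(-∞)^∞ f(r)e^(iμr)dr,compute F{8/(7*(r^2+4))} 4*pi*exp(-2*Abs(μ))/7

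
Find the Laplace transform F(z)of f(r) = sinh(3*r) 3/(z^2-9)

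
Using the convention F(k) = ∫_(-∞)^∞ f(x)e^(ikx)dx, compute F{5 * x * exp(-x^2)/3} 5 * I * sqrt(pi) * k * exp(-k^2/4)/6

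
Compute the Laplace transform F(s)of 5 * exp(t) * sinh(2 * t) 10/((s - 1)^2 - 4)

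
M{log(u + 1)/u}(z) -pi*csc(pi*z)/(z - 1)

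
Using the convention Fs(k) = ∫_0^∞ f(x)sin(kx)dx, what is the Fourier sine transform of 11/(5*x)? 11*pi/10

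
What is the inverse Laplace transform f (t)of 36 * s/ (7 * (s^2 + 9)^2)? 6 * t * sin (3 * t)/7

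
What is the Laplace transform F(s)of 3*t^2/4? 3/(2*s^3)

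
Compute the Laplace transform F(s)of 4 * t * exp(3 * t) 4/(s - 3)^2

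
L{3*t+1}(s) 1/s+3/s^2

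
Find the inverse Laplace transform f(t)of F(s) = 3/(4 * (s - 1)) 3 * exp(t)/4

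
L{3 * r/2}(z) 3/(2 * z^2)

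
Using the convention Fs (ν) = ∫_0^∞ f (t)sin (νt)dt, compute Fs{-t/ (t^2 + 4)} -pi * exp (-2 * ν)/2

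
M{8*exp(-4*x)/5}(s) 2^(3 - 2*s)*gamma(s)/5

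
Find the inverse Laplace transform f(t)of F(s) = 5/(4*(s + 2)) 5*exp(-2*t)/4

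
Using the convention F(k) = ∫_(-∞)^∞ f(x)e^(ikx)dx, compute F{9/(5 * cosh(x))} 9 * pi/(5 * cosh(pi * k/2))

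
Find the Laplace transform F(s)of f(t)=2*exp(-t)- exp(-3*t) 2/(s+1) - 1/(s+3)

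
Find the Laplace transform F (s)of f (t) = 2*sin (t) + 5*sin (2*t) 10/ (s^2 + 4) + 2/ (s^2 + 1)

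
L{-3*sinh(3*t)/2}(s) -9/(2*s^2 - 18)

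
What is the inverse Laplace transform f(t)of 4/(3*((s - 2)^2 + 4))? 2*exp(2*t)*sin(2*t)/3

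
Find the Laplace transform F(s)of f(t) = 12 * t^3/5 72/(5 * s^4)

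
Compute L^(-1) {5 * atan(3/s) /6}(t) 5 * sin(3 * t) /(6 * t) 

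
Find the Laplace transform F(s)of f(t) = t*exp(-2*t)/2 1/(2*(s + 2)^2)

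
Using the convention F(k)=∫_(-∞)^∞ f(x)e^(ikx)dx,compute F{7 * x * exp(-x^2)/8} 7 * I * sqrt(pi) * k * exp(-k^2/4)/16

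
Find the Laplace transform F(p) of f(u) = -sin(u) -1/(p^2 + 1) 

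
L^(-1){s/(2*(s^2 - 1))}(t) cosh(t)/2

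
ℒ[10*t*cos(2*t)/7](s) 10*(s^2-4)/(7*(s^2 + 4)^2)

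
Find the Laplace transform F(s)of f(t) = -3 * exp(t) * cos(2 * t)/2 3 * (1 - s)/(2 * ((s - 1)^2 + 4))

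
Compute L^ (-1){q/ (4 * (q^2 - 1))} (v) cosh (v)/4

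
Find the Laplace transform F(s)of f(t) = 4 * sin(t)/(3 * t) 4 * atan(1/s)/3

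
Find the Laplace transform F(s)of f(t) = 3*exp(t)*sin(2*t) 6/((s - 1)^2+4)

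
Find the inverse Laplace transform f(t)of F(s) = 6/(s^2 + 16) 3 * sin(4 * t)/2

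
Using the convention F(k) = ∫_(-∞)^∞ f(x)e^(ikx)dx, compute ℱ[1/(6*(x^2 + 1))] pi*exp(-Abs(k))/6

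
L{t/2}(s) 1/(2*s^2) 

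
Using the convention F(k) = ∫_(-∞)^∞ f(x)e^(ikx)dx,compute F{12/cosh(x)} 12*pi/cosh(pi*k/2)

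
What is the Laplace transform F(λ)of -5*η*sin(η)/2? -5*λ/(λ^2+1)^2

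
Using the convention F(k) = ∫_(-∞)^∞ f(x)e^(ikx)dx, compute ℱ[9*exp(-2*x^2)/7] 9*sqrt(2)*sqrt(pi)*exp(-k^2/8)/14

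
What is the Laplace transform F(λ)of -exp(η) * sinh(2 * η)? -2/((λ - 1)^2 - 4)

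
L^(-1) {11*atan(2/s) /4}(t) 11*sin(2*t) /(4*t) 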